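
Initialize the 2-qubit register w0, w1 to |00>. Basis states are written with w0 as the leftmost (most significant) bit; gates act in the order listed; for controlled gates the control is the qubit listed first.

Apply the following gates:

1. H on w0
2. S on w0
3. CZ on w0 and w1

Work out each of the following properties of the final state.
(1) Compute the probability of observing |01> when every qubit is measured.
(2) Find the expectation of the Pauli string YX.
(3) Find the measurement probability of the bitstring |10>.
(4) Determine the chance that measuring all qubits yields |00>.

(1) The probability of measuring |01> is 0.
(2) In the final state, YX has expectation 0.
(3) A full measurement returns |10> with probability 1/2.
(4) A full measurement returns |00> with probability 1/2.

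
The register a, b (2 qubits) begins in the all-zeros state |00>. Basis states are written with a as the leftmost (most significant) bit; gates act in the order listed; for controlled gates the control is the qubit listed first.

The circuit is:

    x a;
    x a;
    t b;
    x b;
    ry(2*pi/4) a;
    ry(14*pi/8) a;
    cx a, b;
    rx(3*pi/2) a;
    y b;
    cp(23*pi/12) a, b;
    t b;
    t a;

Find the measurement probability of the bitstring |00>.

The probability of measuring |00> is sqrt(2)/8 + 1/4.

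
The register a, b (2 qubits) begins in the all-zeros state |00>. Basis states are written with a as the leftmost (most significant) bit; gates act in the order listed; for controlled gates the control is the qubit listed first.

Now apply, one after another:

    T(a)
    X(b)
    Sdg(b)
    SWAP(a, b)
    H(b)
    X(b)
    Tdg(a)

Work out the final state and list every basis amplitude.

The resulting statevector has amplitude 0 on |00>, 0 on |01>, -sqrt(2)*exp(I*pi/4)/2 on |10>, -sqrt(2)*exp(I*pi/4)/2 on |11>.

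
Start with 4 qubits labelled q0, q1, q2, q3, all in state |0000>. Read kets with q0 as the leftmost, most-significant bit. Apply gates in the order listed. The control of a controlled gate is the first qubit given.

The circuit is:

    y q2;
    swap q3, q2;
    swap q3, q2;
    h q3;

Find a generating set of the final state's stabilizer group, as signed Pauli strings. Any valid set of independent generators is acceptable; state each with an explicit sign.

The final state is stabilized by the group generated by +IIIX, +ZIII, +IZII, -IIZI; other independent generating sets are equally valid.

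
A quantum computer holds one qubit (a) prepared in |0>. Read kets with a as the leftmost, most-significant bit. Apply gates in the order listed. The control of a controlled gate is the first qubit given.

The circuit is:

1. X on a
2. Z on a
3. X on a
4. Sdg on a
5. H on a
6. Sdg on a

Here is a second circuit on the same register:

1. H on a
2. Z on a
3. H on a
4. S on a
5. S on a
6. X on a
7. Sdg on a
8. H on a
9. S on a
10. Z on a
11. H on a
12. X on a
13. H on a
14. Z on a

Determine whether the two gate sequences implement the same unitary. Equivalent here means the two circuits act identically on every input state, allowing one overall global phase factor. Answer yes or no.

Yes — the two circuits implement the same unitary up to a global phase.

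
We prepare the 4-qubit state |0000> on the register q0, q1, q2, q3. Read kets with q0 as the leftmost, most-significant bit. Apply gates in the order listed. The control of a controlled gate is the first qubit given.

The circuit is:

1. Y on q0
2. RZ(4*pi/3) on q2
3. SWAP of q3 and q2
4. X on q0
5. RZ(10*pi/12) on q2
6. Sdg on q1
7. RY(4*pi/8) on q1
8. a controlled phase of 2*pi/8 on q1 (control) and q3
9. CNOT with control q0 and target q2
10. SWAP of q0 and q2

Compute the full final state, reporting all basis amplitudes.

After the circuit, the state carries amplitude -sqrt(2)*exp(5*I*pi/12)/2 on |0000>, -sqrt(2)*exp(5*I*pi/12)/2 on |0100>, and 0 on every other basis state.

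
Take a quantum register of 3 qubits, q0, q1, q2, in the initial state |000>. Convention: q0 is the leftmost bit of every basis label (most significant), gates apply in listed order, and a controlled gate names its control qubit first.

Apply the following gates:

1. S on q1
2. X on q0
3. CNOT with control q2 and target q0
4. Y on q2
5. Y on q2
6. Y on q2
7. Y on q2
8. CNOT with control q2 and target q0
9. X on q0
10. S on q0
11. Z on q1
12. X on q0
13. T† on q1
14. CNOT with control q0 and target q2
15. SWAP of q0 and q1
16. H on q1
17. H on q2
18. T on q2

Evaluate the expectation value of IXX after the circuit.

The observable IXX averages to sqrt(2)/2. Key observation: gates 2-9 undo each other exactly, leaving only the rest of the circuit to track.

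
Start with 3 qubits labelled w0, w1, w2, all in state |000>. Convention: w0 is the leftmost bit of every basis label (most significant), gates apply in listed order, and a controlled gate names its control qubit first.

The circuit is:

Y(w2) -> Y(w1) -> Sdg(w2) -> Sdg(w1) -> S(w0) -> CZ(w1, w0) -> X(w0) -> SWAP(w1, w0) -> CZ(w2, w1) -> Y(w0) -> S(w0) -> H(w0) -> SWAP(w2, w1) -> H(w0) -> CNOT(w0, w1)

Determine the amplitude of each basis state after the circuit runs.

The resulting statevector has amplitude I on |011>, and 0 on every other basis state.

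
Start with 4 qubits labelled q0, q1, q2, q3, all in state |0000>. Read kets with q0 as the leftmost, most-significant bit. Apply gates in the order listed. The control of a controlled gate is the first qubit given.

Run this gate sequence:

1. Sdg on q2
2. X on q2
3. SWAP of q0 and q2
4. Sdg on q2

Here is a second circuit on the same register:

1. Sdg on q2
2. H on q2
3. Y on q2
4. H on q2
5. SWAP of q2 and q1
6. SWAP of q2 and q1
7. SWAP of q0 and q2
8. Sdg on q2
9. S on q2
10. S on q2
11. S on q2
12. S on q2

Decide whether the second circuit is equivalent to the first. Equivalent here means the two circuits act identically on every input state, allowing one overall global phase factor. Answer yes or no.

No — the two circuits implement different unitaries, even allowing a global phase.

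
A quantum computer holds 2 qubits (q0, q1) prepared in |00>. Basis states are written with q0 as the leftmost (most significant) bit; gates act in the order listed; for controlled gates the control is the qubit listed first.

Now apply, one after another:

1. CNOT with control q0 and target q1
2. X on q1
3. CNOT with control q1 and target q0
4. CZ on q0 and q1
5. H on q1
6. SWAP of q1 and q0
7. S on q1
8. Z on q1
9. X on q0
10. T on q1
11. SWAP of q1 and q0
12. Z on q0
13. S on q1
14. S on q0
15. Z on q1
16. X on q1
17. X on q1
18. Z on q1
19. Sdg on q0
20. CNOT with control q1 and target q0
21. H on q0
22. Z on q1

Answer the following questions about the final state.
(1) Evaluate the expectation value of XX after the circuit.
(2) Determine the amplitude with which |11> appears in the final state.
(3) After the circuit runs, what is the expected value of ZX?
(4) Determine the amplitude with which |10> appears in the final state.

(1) In the final state, XX has expectation 0. Key observation: steps 14-19 multiply out to the identity, so the circuit reduces to the remaining gates.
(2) |11> carries amplitude -exp(I*pi/4)/2 in the final state.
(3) In the final state, ZX has expectation 0.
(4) The amplitude on |10> is -exp(3*I*pi/4)/2.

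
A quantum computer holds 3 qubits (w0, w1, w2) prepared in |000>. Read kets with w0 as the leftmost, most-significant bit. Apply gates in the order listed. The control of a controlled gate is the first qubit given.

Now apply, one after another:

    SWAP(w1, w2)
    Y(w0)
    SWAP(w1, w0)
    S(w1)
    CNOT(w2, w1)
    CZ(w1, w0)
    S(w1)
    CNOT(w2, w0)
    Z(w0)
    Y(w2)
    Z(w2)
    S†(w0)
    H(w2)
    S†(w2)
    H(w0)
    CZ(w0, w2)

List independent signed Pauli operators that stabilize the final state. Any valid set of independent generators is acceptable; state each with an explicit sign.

One valid set of independent stabilizer generators is +XIZ, +ZIY, -IZI (any independent generating set of the same group is equally correct).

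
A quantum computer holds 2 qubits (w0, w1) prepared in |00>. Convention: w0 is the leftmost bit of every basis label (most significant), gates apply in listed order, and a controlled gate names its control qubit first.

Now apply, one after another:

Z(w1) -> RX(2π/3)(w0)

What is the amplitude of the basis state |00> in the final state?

The amplitude on |00> is 1/2.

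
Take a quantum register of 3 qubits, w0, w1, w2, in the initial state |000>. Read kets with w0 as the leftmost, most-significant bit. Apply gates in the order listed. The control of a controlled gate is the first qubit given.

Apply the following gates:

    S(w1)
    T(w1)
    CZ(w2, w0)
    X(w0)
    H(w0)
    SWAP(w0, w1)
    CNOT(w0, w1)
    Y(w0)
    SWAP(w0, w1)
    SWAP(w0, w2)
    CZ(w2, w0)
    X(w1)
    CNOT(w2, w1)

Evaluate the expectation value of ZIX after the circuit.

The expectation value of ZIX is 0.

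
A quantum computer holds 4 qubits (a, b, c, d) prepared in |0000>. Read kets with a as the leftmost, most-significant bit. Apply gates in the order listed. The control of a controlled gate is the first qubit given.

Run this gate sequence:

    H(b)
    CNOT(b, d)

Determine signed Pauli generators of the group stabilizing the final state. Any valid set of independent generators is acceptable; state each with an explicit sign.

One valid set of independent stabilizer generators is +IXIX, +ZIII, +IZIZ, +IIZI (any independent generating set of the same group is equally correct).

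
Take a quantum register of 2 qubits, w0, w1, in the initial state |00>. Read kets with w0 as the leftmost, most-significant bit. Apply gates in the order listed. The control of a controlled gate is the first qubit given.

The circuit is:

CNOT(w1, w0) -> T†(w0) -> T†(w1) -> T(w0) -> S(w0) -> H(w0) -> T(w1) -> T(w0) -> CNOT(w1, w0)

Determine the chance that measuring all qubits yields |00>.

Outcome |00> occurs with probability 1/2.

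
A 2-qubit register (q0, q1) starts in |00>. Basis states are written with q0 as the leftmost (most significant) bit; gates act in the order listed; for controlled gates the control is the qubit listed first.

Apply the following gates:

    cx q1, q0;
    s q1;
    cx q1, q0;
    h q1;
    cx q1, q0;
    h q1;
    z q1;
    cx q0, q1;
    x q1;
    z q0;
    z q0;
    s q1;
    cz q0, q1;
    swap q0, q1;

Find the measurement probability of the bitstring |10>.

The probability of measuring |10> is 1/4.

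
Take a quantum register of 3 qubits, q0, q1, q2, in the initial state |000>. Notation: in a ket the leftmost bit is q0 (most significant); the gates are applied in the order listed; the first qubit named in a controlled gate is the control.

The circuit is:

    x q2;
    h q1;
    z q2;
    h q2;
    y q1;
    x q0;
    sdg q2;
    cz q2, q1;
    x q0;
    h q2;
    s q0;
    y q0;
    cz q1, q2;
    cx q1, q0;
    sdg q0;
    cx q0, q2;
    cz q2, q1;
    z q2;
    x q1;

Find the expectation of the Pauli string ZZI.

The expectation value of ZZI is 1.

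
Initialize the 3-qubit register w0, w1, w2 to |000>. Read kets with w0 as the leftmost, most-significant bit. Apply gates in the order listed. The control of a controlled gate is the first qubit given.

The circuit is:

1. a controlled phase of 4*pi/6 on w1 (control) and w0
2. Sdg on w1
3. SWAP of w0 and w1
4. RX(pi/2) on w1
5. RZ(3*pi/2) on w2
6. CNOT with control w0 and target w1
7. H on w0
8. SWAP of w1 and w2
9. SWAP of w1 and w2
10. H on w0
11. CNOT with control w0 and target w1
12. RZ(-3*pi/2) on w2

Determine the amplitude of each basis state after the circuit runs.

After the circuit, the state carries amplitude sqrt(2)/2 on |000>, -sqrt(2)*I/2 on |010>, and 0 on every other basis state.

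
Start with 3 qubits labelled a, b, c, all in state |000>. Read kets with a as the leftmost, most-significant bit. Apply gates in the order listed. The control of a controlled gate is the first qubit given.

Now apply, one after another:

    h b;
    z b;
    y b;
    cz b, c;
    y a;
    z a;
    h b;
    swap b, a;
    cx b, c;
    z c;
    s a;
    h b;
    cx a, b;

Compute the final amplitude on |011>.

|011> carries amplitude sqrt(2)/2 in the final state.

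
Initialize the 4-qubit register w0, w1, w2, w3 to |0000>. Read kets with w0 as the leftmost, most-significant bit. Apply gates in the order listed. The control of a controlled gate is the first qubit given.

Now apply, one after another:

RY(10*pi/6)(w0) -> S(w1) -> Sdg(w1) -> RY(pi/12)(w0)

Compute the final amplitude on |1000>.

The final state's coefficient on |1000> equals sqrt(2 - sqrt(2))/2. Key observation: the block from step 2 through step 3 cancels to the identity and can be dropped.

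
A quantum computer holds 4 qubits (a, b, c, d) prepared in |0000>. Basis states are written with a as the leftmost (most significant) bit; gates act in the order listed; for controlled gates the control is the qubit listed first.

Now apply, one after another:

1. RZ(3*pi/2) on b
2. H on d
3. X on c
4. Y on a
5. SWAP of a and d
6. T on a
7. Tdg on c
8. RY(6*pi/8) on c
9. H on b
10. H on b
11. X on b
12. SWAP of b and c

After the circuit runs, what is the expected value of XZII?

In the final state, XZII has expectation 1/2. Key observation: the block from step 9 through step 10 cancels to the identity and can be dropped.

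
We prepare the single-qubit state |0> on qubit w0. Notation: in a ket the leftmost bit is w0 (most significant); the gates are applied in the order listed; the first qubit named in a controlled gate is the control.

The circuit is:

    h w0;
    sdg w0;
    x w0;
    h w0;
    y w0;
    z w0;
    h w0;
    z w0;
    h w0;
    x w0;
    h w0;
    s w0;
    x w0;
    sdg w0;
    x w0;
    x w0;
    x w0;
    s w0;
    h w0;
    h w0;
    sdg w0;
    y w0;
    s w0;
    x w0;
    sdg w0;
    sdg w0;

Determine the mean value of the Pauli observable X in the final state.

The expectation value of X is 1.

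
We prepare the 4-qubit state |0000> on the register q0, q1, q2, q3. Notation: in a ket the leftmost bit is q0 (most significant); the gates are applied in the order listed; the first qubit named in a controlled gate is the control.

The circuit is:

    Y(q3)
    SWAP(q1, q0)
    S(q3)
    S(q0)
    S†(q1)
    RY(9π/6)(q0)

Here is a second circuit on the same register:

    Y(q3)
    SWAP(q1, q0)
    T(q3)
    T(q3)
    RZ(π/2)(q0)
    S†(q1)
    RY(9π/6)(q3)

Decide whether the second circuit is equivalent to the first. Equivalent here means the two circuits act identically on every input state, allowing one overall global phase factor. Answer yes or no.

No: there is an input state on which the two circuits produce genuinely different outputs (not merely differing by a phase).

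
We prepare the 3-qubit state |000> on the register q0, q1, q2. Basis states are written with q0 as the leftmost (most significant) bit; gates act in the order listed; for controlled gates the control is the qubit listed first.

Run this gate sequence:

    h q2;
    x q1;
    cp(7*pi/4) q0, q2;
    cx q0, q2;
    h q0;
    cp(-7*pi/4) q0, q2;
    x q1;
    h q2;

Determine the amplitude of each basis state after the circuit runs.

The resulting statevector has amplitude sqrt(2)/2 on |000>, 0 on |001>, 0 on |010>, 0 on |011>, sqrt(2)*(1 + exp(I*pi/4))/4 on |100>, sqrt(2)*(1 - exp(I*pi/4))/4 on |101>, 0 on |110>, 0 on |111>.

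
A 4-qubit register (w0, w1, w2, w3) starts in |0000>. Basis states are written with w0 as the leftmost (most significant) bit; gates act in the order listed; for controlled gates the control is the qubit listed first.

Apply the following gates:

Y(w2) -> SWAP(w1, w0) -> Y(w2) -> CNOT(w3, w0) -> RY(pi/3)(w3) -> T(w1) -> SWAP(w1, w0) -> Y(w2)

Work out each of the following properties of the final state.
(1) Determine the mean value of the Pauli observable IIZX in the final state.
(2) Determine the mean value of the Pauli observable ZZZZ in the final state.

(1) The observable IIZX averages to -sqrt(3)/2.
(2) In the final state, ZZZZ has expectation -1/2.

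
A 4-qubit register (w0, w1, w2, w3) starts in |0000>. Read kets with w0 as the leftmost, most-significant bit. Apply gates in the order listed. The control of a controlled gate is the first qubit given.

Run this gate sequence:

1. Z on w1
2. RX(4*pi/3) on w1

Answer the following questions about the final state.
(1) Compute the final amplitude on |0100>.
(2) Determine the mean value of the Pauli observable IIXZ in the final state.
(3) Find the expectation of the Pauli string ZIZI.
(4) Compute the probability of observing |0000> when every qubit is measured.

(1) |0100> carries amplitude -sqrt(3)*I/2 in the final state.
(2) The expectation value of IIXZ is 0.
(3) In the final state, ZIZI has expectation 1.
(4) The probability of measuring |0000> is 1/4.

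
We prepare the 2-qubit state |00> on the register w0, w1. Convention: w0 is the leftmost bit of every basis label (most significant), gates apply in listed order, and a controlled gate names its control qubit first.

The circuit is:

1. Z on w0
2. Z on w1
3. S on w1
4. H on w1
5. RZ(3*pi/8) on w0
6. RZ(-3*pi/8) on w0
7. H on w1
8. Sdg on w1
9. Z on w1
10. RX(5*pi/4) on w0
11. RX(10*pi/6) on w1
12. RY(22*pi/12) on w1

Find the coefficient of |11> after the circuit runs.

The final state's coefficient on |11> equals (1 - I)*sqrt(sqrt(2) + 2)*(sqrt(6) + sqrt(2)*(-1 + 2*I))/16. Key observation: steps 2-9 multiply out to the identity, so the circuit reduces to the remaining gates.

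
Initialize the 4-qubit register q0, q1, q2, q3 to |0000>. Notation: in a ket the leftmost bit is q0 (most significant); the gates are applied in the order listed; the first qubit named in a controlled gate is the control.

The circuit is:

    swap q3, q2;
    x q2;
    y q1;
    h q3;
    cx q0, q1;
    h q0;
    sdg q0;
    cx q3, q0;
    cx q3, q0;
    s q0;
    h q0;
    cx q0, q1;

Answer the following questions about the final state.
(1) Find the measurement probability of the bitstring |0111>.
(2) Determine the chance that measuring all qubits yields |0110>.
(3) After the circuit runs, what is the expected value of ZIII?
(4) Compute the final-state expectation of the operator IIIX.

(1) A full measurement returns |0111> with probability 1/2. Key observation: the block from step 5 through step 12 cancels to the identity and can be dropped.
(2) Outcome |0110> occurs with probability 1/2.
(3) In the final state, ZIII has expectation 1.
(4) In the final state, IIIX has expectation 1.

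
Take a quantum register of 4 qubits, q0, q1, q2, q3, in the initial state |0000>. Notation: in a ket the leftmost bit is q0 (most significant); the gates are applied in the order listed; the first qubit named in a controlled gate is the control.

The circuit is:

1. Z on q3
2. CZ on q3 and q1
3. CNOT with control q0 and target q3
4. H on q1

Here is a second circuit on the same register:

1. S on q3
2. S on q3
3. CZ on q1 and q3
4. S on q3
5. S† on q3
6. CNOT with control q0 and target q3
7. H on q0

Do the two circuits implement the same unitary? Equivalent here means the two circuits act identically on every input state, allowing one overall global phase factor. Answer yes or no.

No, they are not equivalent — no single phase factor reconciles the two unitaries.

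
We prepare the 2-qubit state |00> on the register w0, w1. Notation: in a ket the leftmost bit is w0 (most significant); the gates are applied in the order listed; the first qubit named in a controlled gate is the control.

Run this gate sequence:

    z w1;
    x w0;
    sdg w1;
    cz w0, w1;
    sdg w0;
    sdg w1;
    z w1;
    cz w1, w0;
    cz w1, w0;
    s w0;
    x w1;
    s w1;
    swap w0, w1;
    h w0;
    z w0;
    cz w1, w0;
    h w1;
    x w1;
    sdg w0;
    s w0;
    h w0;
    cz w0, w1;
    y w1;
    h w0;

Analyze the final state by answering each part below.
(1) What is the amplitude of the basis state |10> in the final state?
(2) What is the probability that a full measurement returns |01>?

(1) The amplitude on |10> is 1/2.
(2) Outcome |01> occurs with probability 1/4.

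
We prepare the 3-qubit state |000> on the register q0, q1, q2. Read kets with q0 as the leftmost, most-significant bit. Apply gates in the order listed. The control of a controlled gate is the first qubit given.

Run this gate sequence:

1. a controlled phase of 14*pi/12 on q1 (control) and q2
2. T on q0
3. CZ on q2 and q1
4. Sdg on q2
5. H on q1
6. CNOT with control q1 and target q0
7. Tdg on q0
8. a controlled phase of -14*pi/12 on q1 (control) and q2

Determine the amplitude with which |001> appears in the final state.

|001> carries amplitude 0 in the final state.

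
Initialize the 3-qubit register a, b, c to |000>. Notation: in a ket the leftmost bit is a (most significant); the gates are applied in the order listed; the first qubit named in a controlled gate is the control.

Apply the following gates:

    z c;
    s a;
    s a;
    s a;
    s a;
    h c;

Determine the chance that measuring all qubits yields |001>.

The probability of measuring |001> is 1/2. Key observation: steps 2-5 multiply out to the identity, so the circuit reduces to the remaining gates.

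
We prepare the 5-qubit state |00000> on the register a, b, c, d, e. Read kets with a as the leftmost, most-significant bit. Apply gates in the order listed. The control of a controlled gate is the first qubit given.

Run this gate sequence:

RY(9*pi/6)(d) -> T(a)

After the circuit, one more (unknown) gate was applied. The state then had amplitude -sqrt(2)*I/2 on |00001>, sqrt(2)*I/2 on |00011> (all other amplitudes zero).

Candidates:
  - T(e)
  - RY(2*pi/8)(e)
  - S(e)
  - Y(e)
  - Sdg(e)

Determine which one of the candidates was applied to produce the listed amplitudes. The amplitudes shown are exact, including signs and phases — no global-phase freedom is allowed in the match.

The unique candidate consistent with the amplitudes is Y(e).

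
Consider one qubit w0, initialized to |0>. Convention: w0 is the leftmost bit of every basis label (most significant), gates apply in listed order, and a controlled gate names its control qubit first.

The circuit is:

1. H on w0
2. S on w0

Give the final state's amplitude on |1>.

The amplitude on |1> is sqrt(2)*I/2.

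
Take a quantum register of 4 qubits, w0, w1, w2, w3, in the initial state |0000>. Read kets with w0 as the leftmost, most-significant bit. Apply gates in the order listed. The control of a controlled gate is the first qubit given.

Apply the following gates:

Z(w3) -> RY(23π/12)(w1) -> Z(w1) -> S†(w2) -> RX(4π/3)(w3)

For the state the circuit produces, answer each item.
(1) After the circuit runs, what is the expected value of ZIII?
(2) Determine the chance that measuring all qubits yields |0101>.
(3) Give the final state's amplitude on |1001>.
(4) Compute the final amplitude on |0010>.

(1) In the final state, ZIII has expectation 1.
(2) A full measurement returns |0101> with probability -3*sqrt(6)/32 - 3*sqrt(2)/32 + 3/8.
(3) |1001> carries amplitude 0 in the final state.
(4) The amplitude on |0010> is 0.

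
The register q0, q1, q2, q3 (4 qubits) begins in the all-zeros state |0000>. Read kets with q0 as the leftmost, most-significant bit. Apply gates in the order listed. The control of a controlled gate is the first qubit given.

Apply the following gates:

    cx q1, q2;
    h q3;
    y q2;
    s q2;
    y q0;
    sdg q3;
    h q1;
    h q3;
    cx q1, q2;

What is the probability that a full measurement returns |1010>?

Outcome |1010> occurs with probability 1/4.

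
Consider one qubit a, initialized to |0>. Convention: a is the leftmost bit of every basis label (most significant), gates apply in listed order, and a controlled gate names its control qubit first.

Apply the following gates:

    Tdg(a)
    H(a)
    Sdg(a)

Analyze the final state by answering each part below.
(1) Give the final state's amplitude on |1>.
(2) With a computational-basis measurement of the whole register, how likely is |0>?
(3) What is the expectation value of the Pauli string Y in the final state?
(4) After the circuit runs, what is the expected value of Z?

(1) The final state's coefficient on |1> equals -sqrt(2)*I/2.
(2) The probability of measuring |0> is 1/2.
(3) The observable Y averages to -1.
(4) The observable Z averages to 0.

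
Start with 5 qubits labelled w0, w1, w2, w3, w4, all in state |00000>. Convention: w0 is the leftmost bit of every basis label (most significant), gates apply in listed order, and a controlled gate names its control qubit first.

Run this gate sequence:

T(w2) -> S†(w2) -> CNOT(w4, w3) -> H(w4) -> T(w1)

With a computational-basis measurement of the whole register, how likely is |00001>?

A full measurement returns |00001> with probability 1/2.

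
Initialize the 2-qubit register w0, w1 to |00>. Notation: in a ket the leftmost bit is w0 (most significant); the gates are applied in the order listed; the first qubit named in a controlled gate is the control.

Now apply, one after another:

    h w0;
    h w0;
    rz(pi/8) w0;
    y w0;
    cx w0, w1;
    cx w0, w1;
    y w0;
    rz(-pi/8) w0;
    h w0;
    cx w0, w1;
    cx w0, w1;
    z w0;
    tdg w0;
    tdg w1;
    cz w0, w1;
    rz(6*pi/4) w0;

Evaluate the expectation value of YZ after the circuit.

The observable YZ averages to sqrt(2)/2. Key observation: gates 2-9 undo each other exactly, leaving only the rest of the circuit to track.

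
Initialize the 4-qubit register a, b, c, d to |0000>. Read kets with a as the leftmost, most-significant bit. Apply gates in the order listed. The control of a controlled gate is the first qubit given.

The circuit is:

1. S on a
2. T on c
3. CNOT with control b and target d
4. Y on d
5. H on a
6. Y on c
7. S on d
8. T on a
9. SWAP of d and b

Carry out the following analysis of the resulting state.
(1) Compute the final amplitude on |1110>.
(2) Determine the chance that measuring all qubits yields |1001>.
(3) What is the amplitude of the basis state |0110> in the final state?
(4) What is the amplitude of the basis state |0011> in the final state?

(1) |1110> carries amplitude -sqrt(2)*exp(3*I*pi/4)/2 in the final state.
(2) The probability of measuring |1001> is 0.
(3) The final state's coefficient on |0110> equals -sqrt(2)*I/2.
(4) The final state's coefficient on |0011> equals 0.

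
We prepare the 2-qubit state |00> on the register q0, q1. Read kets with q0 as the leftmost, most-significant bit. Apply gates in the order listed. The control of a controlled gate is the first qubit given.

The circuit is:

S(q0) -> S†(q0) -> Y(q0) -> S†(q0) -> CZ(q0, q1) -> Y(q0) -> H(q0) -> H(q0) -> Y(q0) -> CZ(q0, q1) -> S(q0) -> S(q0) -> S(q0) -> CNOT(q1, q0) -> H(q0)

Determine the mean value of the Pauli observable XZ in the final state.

The observable XZ averages to -1. Key observation: gates 4-11 undo each other exactly, leaving only the rest of the circuit to track.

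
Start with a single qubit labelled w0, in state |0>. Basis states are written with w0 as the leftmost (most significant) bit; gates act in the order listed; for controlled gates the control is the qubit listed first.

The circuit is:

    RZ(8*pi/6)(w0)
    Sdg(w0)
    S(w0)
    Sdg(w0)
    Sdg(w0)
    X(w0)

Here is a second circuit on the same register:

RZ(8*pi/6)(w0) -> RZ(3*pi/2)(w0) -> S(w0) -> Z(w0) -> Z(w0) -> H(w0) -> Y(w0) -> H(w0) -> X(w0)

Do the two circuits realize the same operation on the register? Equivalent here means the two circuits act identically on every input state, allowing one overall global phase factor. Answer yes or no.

No — the two circuits implement different unitaries, even allowing a global phase.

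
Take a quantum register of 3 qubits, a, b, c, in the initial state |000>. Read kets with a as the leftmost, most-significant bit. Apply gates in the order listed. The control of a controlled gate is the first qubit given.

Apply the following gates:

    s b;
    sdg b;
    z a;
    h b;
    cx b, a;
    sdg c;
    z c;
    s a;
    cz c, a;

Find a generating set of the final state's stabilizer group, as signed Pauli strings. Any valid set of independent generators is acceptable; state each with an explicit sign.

The final state is stabilized by the group generated by +XYI, +ZZI, +IIZ; other independent generating sets are equally valid. Key observation: steps 1-2 multiply out to the identity, so the circuit reduces to the remaining gates.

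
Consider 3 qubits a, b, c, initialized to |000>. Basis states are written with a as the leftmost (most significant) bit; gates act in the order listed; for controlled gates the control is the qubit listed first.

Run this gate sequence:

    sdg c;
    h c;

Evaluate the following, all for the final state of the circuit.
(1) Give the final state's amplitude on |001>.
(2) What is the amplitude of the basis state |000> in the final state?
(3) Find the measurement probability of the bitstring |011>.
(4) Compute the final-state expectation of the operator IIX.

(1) The final state's coefficient on |001> equals sqrt(2)/2.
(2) The final state's coefficient on |000> equals sqrt(2)/2.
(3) A full measurement returns |011> with probability 0.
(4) In the final state, IIX has expectation 1.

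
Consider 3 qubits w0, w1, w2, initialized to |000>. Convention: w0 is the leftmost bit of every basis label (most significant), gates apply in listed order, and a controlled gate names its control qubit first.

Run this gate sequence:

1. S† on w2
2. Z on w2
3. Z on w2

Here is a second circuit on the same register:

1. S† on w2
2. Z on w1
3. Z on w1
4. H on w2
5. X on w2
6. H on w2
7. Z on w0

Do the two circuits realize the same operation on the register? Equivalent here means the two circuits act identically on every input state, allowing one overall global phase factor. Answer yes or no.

No — the two circuits implement different unitaries, even allowing a global phase.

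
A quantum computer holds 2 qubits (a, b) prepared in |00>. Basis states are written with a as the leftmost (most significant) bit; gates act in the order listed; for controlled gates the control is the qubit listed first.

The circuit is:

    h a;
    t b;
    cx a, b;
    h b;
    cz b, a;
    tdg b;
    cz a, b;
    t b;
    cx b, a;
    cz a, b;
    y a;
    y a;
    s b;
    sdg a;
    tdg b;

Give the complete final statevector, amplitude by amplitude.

After the circuit, the state carries amplitude 1/2 on |00>, -exp(I*pi/4)/2 on |01>, -I/2 on |10>, exp(3*I*pi/4)/2 on |11>.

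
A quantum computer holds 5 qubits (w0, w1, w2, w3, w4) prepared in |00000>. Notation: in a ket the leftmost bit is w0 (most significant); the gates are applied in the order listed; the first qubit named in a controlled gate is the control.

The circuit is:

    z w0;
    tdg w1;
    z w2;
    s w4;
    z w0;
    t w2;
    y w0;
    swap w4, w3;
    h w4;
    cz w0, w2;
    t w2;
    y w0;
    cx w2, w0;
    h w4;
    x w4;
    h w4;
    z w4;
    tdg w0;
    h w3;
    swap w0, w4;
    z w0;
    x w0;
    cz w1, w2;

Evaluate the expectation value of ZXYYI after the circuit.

In the final state, ZXYYI has expectation 0. Key observation: the block from step 14 through step 17 cancels to the identity and can be dropped.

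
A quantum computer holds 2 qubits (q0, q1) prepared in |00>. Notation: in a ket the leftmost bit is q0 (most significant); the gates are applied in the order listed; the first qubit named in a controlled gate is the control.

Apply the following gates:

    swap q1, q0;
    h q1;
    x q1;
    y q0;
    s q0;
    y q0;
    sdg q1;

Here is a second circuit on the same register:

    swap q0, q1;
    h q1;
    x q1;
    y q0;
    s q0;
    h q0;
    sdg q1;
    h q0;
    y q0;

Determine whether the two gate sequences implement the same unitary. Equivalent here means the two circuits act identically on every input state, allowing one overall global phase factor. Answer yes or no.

Yes, they are equivalent — the unitaries differ by at most a global phase.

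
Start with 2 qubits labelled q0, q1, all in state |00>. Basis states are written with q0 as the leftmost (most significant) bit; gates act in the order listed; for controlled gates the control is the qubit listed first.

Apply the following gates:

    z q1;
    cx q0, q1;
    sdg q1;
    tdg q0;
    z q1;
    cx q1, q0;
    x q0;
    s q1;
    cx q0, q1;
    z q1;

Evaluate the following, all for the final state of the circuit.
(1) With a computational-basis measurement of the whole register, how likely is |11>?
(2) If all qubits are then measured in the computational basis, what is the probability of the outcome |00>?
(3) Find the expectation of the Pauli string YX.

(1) Outcome |11> occurs with probability 1.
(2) A full measurement returns |00> with probability 0.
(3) The expectation value of YX is 0.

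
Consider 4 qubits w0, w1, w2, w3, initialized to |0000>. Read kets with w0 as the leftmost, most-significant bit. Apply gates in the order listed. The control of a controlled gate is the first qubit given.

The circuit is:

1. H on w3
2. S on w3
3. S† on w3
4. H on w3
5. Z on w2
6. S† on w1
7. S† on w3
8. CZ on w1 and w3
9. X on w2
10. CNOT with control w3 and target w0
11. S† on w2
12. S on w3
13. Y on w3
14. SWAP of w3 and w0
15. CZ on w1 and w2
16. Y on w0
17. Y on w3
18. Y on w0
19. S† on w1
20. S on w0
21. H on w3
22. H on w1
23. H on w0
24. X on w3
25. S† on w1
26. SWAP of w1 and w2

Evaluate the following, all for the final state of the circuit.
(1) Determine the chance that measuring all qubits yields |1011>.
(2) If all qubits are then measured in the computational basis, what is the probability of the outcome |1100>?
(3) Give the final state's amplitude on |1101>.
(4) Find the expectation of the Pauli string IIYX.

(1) Outcome |1011> occurs with probability 0.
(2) The probability of measuring |1100> is 1/8.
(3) |1101> carries amplitude sqrt(2)/4 in the final state.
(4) In the final state, IIYX has expectation 1.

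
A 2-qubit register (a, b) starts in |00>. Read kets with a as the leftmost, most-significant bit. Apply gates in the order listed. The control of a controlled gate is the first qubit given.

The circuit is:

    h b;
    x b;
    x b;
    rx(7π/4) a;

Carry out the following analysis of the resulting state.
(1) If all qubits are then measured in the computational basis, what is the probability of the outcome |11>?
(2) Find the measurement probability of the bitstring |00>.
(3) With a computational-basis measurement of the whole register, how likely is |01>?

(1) The probability of measuring |11> is 1/4 - sqrt(2)/8. Key observation: steps 2-3 multiply out to the identity, so the circuit reduces to the remaining gates.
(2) The probability of measuring |00> is sqrt(2)/8 + 1/4.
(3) A full measurement returns |01> with probability sqrt(2)/8 + 1/4.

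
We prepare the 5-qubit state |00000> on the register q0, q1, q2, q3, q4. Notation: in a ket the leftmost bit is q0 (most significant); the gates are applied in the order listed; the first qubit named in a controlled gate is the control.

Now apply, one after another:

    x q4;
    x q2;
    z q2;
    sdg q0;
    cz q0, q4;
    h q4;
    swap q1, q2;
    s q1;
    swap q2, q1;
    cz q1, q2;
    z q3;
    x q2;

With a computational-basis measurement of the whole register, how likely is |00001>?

A full measurement returns |00001> with probability 1/2.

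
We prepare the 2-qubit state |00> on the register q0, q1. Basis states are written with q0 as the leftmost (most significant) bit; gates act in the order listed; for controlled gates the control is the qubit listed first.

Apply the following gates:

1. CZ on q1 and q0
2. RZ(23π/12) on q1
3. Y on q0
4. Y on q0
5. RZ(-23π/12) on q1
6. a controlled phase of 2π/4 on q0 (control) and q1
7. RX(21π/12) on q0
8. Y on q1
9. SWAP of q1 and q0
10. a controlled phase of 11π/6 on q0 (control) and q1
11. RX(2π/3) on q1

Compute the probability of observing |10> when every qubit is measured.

The probability of measuring |10> is sqrt(2)/16 + 1/2.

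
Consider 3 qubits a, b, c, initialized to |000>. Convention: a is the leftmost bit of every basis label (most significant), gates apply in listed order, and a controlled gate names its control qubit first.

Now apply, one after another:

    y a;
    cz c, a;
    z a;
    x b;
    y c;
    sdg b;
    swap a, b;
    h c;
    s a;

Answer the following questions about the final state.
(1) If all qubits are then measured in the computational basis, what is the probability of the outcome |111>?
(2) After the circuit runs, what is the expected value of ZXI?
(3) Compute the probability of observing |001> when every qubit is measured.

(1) The probability of measuring |111> is 1/2.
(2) The observable ZXI averages to 0.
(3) The probability of measuring |001> is 0.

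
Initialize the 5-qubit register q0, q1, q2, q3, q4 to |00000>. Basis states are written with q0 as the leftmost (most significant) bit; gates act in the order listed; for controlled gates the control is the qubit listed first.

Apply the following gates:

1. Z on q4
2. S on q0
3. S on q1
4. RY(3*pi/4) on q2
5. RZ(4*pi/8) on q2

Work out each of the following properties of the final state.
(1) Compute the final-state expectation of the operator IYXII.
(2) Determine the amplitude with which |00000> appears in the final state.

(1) The observable IYXII averages to 0.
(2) The amplitude on |00000> is -sqrt(2 - sqrt(2))*exp(3*I*pi/4)/2.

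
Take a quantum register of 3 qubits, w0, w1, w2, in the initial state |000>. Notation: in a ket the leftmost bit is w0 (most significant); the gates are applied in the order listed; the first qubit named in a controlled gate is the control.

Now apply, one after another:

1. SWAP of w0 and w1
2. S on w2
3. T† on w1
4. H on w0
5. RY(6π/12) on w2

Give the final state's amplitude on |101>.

|101> carries amplitude 1/2 in the final state.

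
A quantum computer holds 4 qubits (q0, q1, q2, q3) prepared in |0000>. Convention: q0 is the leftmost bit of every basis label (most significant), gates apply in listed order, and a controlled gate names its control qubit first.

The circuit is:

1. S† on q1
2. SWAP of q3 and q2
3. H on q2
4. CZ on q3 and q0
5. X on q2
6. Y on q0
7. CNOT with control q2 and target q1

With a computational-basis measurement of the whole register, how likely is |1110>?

A full measurement returns |1110> with probability 1/2.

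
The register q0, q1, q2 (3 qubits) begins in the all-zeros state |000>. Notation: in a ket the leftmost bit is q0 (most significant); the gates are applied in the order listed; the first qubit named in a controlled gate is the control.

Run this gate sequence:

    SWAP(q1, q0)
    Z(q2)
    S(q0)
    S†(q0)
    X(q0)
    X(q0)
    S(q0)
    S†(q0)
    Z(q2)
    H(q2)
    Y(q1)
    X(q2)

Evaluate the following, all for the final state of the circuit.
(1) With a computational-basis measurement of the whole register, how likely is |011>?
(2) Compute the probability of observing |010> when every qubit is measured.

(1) Outcome |011> occurs with probability 1/2. Key observation: gates 2-9 undo each other exactly, leaving only the rest of the circuit to track.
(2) Outcome |010> occurs with probability 1/2.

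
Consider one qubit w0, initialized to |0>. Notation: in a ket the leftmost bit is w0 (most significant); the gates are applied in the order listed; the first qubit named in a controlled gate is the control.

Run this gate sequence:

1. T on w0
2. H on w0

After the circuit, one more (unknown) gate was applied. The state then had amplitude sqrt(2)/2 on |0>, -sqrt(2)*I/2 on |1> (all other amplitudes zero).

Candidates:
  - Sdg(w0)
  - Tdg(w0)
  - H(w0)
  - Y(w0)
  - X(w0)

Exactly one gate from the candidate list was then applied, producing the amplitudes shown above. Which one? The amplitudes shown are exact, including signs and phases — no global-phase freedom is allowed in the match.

It was Sdg(w0) that produced the state shown.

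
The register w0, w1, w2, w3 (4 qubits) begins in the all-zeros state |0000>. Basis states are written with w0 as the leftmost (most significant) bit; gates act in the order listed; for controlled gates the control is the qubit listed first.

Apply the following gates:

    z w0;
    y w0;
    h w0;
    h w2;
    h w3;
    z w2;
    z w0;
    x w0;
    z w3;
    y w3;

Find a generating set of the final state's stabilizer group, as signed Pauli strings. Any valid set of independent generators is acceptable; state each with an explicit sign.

One valid set of independent stabilizer generators is +XIII, -IIXI, +IIIX, +IZII (any independent generating set of the same group is equally correct).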